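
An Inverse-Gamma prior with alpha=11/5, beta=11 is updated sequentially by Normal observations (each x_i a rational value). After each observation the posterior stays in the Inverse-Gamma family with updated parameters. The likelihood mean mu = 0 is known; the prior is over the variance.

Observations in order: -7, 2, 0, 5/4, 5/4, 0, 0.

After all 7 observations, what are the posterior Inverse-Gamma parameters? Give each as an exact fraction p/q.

alpha=57/10, beta=625/16

obs 1: x=-7 → posterior Inverse-Gamma(27/10, 71/2)
obs 2: x=2 → posterior Inverse-Gamma(16/5, 75/2)
obs 3: x=0 → posterior Inverse-Gamma(37/10, 75/2)
obs 4: x=5/4 → posterior Inverse-Gamma(21/5, 1225/32)
obs 5: x=5/4 → posterior Inverse-Gamma(47/10, 625/16)
obs 6: x=0 → posterior Inverse-Gamma(26/5, 625/16)
obs 7: x=0 → posterior Inverse-Gamma(57/10, 625/16)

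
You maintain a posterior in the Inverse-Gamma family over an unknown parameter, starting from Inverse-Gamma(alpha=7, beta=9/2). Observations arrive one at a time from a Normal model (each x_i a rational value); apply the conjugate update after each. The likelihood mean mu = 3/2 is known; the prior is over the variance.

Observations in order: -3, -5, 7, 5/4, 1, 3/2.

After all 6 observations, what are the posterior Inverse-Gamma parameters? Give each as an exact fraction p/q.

obs 1: x=-3 → posterior Inverse-Gamma(15/2, 117/8)
obs 2: x=-5 → posterior Inverse-Gamma(8, 143/4)
obs 3: x=7 → posterior Inverse-Gamma(17/2, 407/8)
obs 4: x=5/4 → posterior Inverse-Gamma(9, 1629/32)
obs 5: x=1 → posterior Inverse-Gamma(19/2, 1633/32)
obs 6: x=3/2 → posterior Inverse-Gamma(10, 1633/32)

alpha=10, beta=1633/32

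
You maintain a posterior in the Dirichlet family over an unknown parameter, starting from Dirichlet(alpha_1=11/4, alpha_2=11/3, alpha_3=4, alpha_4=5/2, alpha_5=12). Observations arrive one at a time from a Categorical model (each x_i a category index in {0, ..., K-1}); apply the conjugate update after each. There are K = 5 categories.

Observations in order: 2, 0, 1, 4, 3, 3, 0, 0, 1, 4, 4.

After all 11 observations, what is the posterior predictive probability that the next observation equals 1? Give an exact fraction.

obs 1: x=2 → posterior Dirichlet(11/4, 11/3, 5, 5/2, 12)
obs 2: x=0 → posterior Dirichlet(15/4, 11/3, 5, 5/2, 12)
obs 3: x=1 → posterior Dirichlet(15/4, 14/3, 5, 5/2, 12)
obs 4: x=4 → posterior Dirichlet(15/4, 14/3, 5, 5/2, 13)
obs 5: x=3 → posterior Dirichlet(15/4, 14/3, 5, 7/2, 13)
obs 6: x=3 → posterior Dirichlet(15/4, 14/3, 5, 9/2, 13)
obs 7: x=0 → posterior Dirichlet(19/4, 14/3, 5, 9/2, 13)
obs 8: x=0 → posterior Dirichlet(23/4, 14/3, 5, 9/2, 13)
obs 9: x=1 → posterior Dirichlet(23/4, 17/3, 5, 9/2, 13)
obs 10: x=4 → posterior Dirichlet(23/4, 17/3, 5, 9/2, 14)
obs 11: x=4 → posterior Dirichlet(23/4, 17/3, 5, 9/2, 15)

68/431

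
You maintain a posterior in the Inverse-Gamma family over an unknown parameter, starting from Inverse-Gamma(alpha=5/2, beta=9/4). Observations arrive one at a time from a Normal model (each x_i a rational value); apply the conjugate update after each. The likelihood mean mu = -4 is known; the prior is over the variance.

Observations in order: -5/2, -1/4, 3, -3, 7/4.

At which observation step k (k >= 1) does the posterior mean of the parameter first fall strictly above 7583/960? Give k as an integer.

obs 1: x=-5/2 → posterior Inverse-Gamma(3, 27/8)
obs 2: x=-1/4 → posterior Inverse-Gamma(7/2, 333/32)
obs 3: x=3 → posterior Inverse-Gamma(4, 1117/32)
obs 4: x=-3 → posterior Inverse-Gamma(9/2, 1133/32)
obs 5: x=7/4 → posterior Inverse-Gamma(5, 831/16)

k = 3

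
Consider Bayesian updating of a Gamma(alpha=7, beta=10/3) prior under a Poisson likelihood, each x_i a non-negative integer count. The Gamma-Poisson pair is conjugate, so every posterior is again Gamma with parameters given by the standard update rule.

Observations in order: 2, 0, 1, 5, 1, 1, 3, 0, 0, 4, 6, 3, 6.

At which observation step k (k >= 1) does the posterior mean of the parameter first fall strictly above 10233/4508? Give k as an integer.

obs 1: x=2 → posterior Gamma(9, 13/3)
obs 2: x=0 → posterior Gamma(9, 16/3)
obs 3: x=1 → posterior Gamma(10, 19/3)
obs 4: x=5 → posterior Gamma(15, 22/3)
obs 5: x=1 → posterior Gamma(16, 25/3)
obs 6: x=1 → posterior Gamma(17, 28/3)
obs 7: x=3 → posterior Gamma(20, 31/3)
obs 8: x=0 → posterior Gamma(20, 34/3)
obs 9: x=0 → posterior Gamma(20, 37/3)
obs 10: x=4 → posterior Gamma(24, 40/3)
obs 11: x=6 → posterior Gamma(30, 43/3)
obs 12: x=3 → posterior Gamma(33, 46/3)
obs 13: x=6 → posterior Gamma(39, 49/3)

k = 13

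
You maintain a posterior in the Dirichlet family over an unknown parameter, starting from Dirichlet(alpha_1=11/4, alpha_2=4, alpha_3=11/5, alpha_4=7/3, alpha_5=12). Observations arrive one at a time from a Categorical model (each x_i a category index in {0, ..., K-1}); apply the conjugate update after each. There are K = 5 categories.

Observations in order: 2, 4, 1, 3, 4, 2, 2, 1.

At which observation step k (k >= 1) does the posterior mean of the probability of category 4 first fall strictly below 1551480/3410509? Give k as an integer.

obs 1: x=2 → posterior Dirichlet(11/4, 4, 16/5, 7/3, 12)
obs 2: x=4 → posterior Dirichlet(11/4, 4, 16/5, 7/3, 13)
obs 3: x=1 → posterior Dirichlet(11/4, 5, 16/5, 7/3, 13)
obs 4: x=3 → posterior Dirichlet(11/4, 5, 16/5, 10/3, 13)
obs 5: x=4 → posterior Dirichlet(11/4, 5, 16/5, 10/3, 14)
obs 6: x=2 → posterior Dirichlet(11/4, 5, 21/5, 10/3, 14)
obs 7: x=2 → posterior Dirichlet(11/4, 5, 26/5, 10/3, 14)
obs 8: x=1 → posterior Dirichlet(11/4, 6, 26/5, 10/3, 14)

k = 8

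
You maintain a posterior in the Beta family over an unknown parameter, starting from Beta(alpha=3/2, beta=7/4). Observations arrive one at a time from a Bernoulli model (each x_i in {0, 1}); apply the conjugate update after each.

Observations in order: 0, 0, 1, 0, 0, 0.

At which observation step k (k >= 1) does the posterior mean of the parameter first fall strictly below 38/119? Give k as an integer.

k = 2

obs 1: x=0 → posterior Beta(3/2, 11/4)
obs 2: x=0 → posterior Beta(3/2, 15/4)
obs 3: x=1 → posterior Beta(5/2, 15/4)
obs 4: x=0 → posterior Beta(5/2, 19/4)
obs 5: x=0 → posterior Beta(5/2, 23/4)
obs 6: x=0 → posterior Beta(5/2, 27/4)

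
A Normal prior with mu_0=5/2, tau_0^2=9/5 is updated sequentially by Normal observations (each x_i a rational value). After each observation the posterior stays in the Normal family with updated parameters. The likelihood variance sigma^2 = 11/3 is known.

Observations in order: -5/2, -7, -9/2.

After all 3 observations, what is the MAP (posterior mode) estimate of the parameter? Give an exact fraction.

obs 1: x=-5/2 → posterior Normal(35/41, 99/82)
obs 2: x=-7 → posterior Normal(-119/109, 99/109)
obs 3: x=-9/2 → posterior Normal(-481/272, 99/136)

-481/272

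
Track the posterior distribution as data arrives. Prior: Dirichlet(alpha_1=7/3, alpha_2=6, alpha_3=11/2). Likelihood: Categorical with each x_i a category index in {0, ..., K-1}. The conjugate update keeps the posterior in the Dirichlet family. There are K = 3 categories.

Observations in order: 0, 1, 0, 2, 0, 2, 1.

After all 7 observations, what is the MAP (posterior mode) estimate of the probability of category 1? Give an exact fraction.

obs 1: x=0 → posterior Dirichlet(10/3, 6, 11/2)
obs 2: x=1 → posterior Dirichlet(10/3, 7, 11/2)
obs 3: x=0 → posterior Dirichlet(13/3, 7, 11/2)
obs 4: x=2 → posterior Dirichlet(13/3, 7, 13/2)
obs 5: x=0 → posterior Dirichlet(16/3, 7, 13/2)
obs 6: x=2 → posterior Dirichlet(16/3, 7, 15/2)
obs 7: x=1 → posterior Dirichlet(16/3, 8, 15/2)

42/107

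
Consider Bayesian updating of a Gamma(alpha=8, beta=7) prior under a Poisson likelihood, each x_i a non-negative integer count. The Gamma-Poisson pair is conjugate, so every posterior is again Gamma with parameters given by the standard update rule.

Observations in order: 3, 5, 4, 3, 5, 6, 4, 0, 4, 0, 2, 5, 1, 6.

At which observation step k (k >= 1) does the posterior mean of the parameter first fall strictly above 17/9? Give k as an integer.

k = 3

obs 1: x=3 → posterior Gamma(11, 8)
obs 2: x=5 → posterior Gamma(16, 9)
obs 3: x=4 → posterior Gamma(20, 10)
obs 4: x=3 → posterior Gamma(23, 11)
obs 5: x=5 → posterior Gamma(28, 12)
obs 6: x=6 → posterior Gamma(34, 13)
obs 7: x=4 → posterior Gamma(38, 14)
obs 8: x=0 → posterior Gamma(38, 15)
obs 9: x=4 → posterior Gamma(42, 16)
obs 10: x=0 → posterior Gamma(42, 17)
obs 11: x=2 → posterior Gamma(44, 18)
obs 12: x=5 → posterior Gamma(49, 19)
obs 13: x=1 → posterior Gamma(50, 20)
obs 14: x=6 → posterior Gamma(56, 21)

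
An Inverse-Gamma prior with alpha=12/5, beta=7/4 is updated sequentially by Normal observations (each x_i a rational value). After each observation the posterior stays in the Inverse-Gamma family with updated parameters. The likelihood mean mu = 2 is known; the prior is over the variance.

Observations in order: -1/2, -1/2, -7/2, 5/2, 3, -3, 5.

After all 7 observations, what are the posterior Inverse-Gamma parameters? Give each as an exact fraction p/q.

obs 1: x=-1/2 → posterior Inverse-Gamma(29/10, 39/8)
obs 2: x=-1/2 → posterior Inverse-Gamma(17/5, 8)
obs 3: x=-7/2 → posterior Inverse-Gamma(39/10, 185/8)
obs 4: x=5/2 → posterior Inverse-Gamma(22/5, 93/4)
obs 5: x=3 → posterior Inverse-Gamma(49/10, 95/4)
obs 6: x=-3 → posterior Inverse-Gamma(27/5, 145/4)
obs 7: x=5 → posterior Inverse-Gamma(59/10, 163/4)

alpha=59/10, beta=163/4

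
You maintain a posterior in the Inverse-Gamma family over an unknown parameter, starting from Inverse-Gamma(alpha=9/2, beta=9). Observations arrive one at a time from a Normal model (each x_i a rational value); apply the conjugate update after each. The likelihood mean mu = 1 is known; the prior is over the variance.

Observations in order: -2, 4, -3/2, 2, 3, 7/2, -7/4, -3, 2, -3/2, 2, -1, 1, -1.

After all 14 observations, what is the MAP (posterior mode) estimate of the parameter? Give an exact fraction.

1493/400

obs 1: x=-2 → posterior Inverse-Gamma(5, 27/2)
obs 2: x=4 → posterior Inverse-Gamma(11/2, 18)
obs 3: x=-3/2 → posterior Inverse-Gamma(6, 169/8)
obs 4: x=2 → posterior Inverse-Gamma(13/2, 173/8)
obs 5: x=3 → posterior Inverse-Gamma(7, 189/8)
obs 6: x=7/2 → posterior Inverse-Gamma(15/2, 107/4)
obs 7: x=-7/4 → posterior Inverse-Gamma(8, 977/32)
obs 8: x=-3 → posterior Inverse-Gamma(17/2, 1233/32)
obs 9: x=2 → posterior Inverse-Gamma(9, 1249/32)
obs 10: x=-3/2 → posterior Inverse-Gamma(19/2, 1349/32)
obs 11: x=2 → posterior Inverse-Gamma(10, 1365/32)
obs 12: x=-1 → posterior Inverse-Gamma(21/2, 1429/32)
obs 13: x=1 → posterior Inverse-Gamma(11, 1429/32)
obs 14: x=-1 → posterior Inverse-Gamma(23/2, 1493/32)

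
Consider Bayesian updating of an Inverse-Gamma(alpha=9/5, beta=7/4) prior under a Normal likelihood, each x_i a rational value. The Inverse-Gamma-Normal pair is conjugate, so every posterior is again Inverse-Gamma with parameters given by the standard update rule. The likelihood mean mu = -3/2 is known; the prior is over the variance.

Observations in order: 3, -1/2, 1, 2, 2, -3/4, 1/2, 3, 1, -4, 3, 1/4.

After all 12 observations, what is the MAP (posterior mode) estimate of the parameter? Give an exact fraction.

4645/704

obs 1: x=3 → posterior Inverse-Gamma(23/10, 95/8)
obs 2: x=-1/2 → posterior Inverse-Gamma(14/5, 99/8)
obs 3: x=1 → posterior Inverse-Gamma(33/10, 31/2)
obs 4: x=2 → posterior Inverse-Gamma(19/5, 173/8)
obs 5: x=2 → posterior Inverse-Gamma(43/10, 111/4)
obs 6: x=-3/4 → posterior Inverse-Gamma(24/5, 897/32)
obs 7: x=1/2 → posterior Inverse-Gamma(53/10, 961/32)
obs 8: x=3 → posterior Inverse-Gamma(29/5, 1285/32)
obs 9: x=1 → posterior Inverse-Gamma(63/10, 1385/32)
obs 10: x=-4 → posterior Inverse-Gamma(34/5, 1485/32)
obs 11: x=3 → posterior Inverse-Gamma(73/10, 1809/32)
obs 12: x=1/4 → posterior Inverse-Gamma(39/5, 929/16)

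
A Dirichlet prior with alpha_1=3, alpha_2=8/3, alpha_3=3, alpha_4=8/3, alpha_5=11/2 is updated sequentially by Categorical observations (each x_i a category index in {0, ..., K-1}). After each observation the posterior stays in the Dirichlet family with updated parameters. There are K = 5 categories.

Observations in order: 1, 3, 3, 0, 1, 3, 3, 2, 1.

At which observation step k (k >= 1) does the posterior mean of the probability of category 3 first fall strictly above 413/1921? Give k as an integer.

k = 3

obs 1: x=1 → posterior Dirichlet(3, 11/3, 3, 8/3, 11/2)
obs 2: x=3 → posterior Dirichlet(3, 11/3, 3, 11/3, 11/2)
obs 3: x=3 → posterior Dirichlet(3, 11/3, 3, 14/3, 11/2)
obs 4: x=0 → posterior Dirichlet(4, 11/3, 3, 14/3, 11/2)
obs 5: x=1 → posterior Dirichlet(4, 14/3, 3, 14/3, 11/2)
obs 6: x=3 → posterior Dirichlet(4, 14/3, 3, 17/3, 11/2)
obs 7: x=3 → posterior Dirichlet(4, 14/3, 3, 20/3, 11/2)
obs 8: x=2 → posterior Dirichlet(4, 14/3, 4, 20/3, 11/2)
obs 9: x=1 → posterior Dirichlet(4, 17/3, 4, 20/3, 11/2)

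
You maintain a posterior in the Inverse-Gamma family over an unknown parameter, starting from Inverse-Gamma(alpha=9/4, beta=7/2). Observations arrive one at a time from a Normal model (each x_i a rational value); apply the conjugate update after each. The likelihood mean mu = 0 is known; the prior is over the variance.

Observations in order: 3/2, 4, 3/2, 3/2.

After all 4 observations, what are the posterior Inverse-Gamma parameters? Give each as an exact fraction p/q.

obs 1: x=3/2 → posterior Inverse-Gamma(11/4, 37/8)
obs 2: x=4 → posterior Inverse-Gamma(13/4, 101/8)
obs 3: x=3/2 → posterior Inverse-Gamma(15/4, 55/4)
obs 4: x=3/2 → posterior Inverse-Gamma(17/4, 119/8)

alpha=17/4, beta=119/8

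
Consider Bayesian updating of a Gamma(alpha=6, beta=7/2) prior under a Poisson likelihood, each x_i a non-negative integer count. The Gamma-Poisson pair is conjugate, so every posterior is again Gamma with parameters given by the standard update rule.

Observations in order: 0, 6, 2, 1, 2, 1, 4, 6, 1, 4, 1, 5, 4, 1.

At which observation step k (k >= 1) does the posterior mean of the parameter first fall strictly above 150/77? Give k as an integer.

obs 1: x=0 → posterior Gamma(6, 9/2)
obs 2: x=6 → posterior Gamma(12, 11/2)
obs 3: x=2 → posterior Gamma(14, 13/2)
obs 4: x=1 → posterior Gamma(15, 15/2)
obs 5: x=2 → posterior Gamma(17, 17/2)
obs 6: x=1 → posterior Gamma(18, 19/2)
obs 7: x=4 → posterior Gamma(22, 21/2)
obs 8: x=6 → posterior Gamma(28, 23/2)
obs 9: x=1 → posterior Gamma(29, 25/2)
obs 10: x=4 → posterior Gamma(33, 27/2)
obs 11: x=1 → posterior Gamma(34, 29/2)
obs 12: x=5 → posterior Gamma(39, 31/2)
obs 13: x=4 → posterior Gamma(43, 33/2)
obs 14: x=1 → posterior Gamma(44, 35/2)

k = 2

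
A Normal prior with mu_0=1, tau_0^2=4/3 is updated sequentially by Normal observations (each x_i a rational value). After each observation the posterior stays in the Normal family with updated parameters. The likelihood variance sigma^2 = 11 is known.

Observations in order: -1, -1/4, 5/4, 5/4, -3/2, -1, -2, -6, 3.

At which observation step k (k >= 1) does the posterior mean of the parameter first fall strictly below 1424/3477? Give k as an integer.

obs 1: x=-1 → posterior Normal(29/37, 44/37)
obs 2: x=-1/4 → posterior Normal(28/41, 44/41)
obs 3: x=5/4 → posterior Normal(11/15, 44/45)
obs 4: x=5/4 → posterior Normal(38/49, 44/49)
obs 5: x=-3/2 → posterior Normal(32/53, 44/53)
obs 6: x=-1 → posterior Normal(28/57, 44/57)
obs 7: x=-2 → posterior Normal(20/61, 44/61)
obs 8: x=-6 → posterior Normal(-4/65, 44/65)
obs 9: x=3 → posterior Normal(8/69, 44/69)

k = 7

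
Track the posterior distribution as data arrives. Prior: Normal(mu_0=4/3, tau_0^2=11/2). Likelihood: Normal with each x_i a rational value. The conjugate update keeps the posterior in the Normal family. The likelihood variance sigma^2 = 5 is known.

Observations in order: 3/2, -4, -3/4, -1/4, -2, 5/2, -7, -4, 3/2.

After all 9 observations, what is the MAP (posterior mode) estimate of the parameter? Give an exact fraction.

obs 1: x=3/2 → posterior Normal(179/126, 55/21)
obs 2: x=-4 → posterior Normal(-85/192, 55/32)
obs 3: x=-3/4 → posterior Normal(-269/516, 55/43)
obs 4: x=-1/4 → posterior Normal(-151/324, 55/54)
obs 5: x=-2 → posterior Normal(-283/390, 11/13)
obs 6: x=5/2 → posterior Normal(-59/228, 55/76)
obs 7: x=-7 → posterior Normal(-10/9, 55/87)
obs 8: x=-4 → posterior Normal(-211/147, 55/98)
obs 9: x=3/2 → posterior Normal(-745/654, 55/109)

-745/654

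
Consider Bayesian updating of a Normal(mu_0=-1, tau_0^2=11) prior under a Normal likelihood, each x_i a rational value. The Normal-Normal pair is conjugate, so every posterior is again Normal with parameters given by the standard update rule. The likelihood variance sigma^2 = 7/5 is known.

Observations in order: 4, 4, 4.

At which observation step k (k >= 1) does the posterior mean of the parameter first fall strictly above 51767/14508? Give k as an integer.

k = 2

obs 1: x=4 → posterior Normal(213/62, 77/62)
obs 2: x=4 → posterior Normal(433/117, 77/117)
obs 3: x=4 → posterior Normal(653/172, 77/172)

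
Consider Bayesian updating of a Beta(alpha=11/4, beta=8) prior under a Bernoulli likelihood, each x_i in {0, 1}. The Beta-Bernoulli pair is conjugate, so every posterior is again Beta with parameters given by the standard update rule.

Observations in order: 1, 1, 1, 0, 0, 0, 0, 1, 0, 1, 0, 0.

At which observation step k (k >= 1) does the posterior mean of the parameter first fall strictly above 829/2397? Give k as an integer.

k = 2

obs 1: x=1 → posterior Beta(15/4, 8)
obs 2: x=1 → posterior Beta(19/4, 8)
obs 3: x=1 → posterior Beta(23/4, 8)
obs 4: x=0 → posterior Beta(23/4, 9)
obs 5: x=0 → posterior Beta(23/4, 10)
obs 6: x=0 → posterior Beta(23/4, 11)
obs 7: x=0 → posterior Beta(23/4, 12)
obs 8: x=1 → posterior Beta(27/4, 12)
obs 9: x=0 → posterior Beta(27/4, 13)
obs 10: x=1 → posterior Beta(31/4, 13)
obs 11: x=0 → posterior Beta(31/4, 14)
obs 12: x=0 → posterior Beta(31/4, 15)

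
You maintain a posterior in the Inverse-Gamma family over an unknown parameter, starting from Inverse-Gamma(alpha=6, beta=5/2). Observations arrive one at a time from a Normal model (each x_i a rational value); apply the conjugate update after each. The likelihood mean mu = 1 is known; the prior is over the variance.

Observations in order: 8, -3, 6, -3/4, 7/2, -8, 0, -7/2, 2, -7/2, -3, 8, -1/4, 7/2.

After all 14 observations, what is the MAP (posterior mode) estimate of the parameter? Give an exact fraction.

obs 1: x=8 → posterior Inverse-Gamma(13/2, 27)
obs 2: x=-3 → posterior Inverse-Gamma(7, 35)
obs 3: x=6 → posterior Inverse-Gamma(15/2, 95/2)
obs 4: x=-3/4 → posterior Inverse-Gamma(8, 1569/32)
obs 5: x=7/2 → posterior Inverse-Gamma(17/2, 1669/32)
obs 6: x=-8 → posterior Inverse-Gamma(9, 2965/32)
obs 7: x=0 → posterior Inverse-Gamma(19/2, 2981/32)
obs 8: x=-7/2 → posterior Inverse-Gamma(10, 3305/32)
obs 9: x=2 → posterior Inverse-Gamma(21/2, 3321/32)
obs 10: x=-7/2 → posterior Inverse-Gamma(11, 3645/32)
obs 11: x=-3 → posterior Inverse-Gamma(23/2, 3901/32)
obs 12: x=8 → posterior Inverse-Gamma(12, 4685/32)
obs 13: x=-1/4 → posterior Inverse-Gamma(25/2, 2355/16)
obs 14: x=7/2 → posterior Inverse-Gamma(13, 2405/16)

2405/224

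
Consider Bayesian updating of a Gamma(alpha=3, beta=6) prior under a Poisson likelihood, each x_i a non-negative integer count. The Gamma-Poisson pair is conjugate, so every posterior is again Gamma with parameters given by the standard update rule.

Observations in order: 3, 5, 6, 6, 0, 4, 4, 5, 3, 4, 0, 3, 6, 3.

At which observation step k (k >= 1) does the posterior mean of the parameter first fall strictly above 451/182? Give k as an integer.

k = 8

obs 1: x=3 → posterior Gamma(6, 7)
obs 2: x=5 → posterior Gamma(11, 8)
obs 3: x=6 → posterior Gamma(17, 9)
obs 4: x=6 → posterior Gamma(23, 10)
obs 5: x=0 → posterior Gamma(23, 11)
obs 6: x=4 → posterior Gamma(27, 12)
obs 7: x=4 → posterior Gamma(31, 13)
obs 8: x=5 → posterior Gamma(36, 14)
obs 9: x=3 → posterior Gamma(39, 15)
obs 10: x=4 → posterior Gamma(43, 16)
obs 11: x=0 → posterior Gamma(43, 17)
obs 12: x=3 → posterior Gamma(46, 18)
obs 13: x=6 → posterior Gamma(52, 19)
obs 14: x=3 → posterior Gamma(55, 20)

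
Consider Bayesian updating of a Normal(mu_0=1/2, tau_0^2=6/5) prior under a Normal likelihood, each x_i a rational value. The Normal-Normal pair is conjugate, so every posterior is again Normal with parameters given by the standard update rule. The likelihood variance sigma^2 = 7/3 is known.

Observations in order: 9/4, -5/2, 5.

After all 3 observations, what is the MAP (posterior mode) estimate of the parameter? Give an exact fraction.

103/89

obs 1: x=9/4 → posterior Normal(58/53, 42/53)
obs 2: x=-5/2 → posterior Normal(13/71, 42/71)
obs 3: x=5 → posterior Normal(103/89, 42/89)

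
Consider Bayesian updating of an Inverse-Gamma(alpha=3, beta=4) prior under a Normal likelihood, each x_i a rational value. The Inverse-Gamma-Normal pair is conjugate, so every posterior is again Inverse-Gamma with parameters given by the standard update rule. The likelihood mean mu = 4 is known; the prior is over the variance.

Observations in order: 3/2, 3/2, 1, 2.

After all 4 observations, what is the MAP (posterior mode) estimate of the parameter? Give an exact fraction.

obs 1: x=3/2 → posterior Inverse-Gamma(7/2, 57/8)
obs 2: x=3/2 → posterior Inverse-Gamma(4, 41/4)
obs 3: x=1 → posterior Inverse-Gamma(9/2, 59/4)
obs 4: x=2 → posterior Inverse-Gamma(5, 67/4)

67/24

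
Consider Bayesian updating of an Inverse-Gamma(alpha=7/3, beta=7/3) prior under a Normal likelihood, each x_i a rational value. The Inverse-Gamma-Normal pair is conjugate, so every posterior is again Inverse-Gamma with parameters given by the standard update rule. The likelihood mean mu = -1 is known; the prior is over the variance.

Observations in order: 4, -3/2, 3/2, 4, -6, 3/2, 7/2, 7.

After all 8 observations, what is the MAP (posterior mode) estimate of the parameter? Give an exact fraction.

obs 1: x=4 → posterior Inverse-Gamma(17/6, 89/6)
obs 2: x=-3/2 → posterior Inverse-Gamma(10/3, 359/24)
obs 3: x=3/2 → posterior Inverse-Gamma(23/6, 217/12)
obs 4: x=4 → posterior Inverse-Gamma(13/3, 367/12)
obs 5: x=-6 → posterior Inverse-Gamma(29/6, 517/12)
obs 6: x=3/2 → posterior Inverse-Gamma(16/3, 1109/24)
obs 7: x=7/2 → posterior Inverse-Gamma(35/6, 169/3)
obs 8: x=7 → posterior Inverse-Gamma(19/3, 265/3)

265/22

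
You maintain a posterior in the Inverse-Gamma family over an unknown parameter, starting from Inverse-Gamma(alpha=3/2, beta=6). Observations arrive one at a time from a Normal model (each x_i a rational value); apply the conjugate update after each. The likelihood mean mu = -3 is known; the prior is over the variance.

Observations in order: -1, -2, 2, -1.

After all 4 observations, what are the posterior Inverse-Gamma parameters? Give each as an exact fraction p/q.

obs 1: x=-1 → posterior Inverse-Gamma(2, 8)
obs 2: x=-2 → posterior Inverse-Gamma(5/2, 17/2)
obs 3: x=2 → posterior Inverse-Gamma(3, 21)
obs 4: x=-1 → posterior Inverse-Gamma(7/2, 23)

alpha=7/2, beta=23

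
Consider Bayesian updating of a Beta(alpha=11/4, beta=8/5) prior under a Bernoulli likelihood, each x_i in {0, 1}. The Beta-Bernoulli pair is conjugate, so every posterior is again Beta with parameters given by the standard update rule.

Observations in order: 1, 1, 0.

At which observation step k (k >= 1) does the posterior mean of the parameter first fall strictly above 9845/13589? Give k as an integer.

obs 1: x=1 → posterior Beta(15/4, 8/5)
obs 2: x=1 → posterior Beta(19/4, 8/5)
obs 3: x=0 → posterior Beta(19/4, 13/5)

k = 2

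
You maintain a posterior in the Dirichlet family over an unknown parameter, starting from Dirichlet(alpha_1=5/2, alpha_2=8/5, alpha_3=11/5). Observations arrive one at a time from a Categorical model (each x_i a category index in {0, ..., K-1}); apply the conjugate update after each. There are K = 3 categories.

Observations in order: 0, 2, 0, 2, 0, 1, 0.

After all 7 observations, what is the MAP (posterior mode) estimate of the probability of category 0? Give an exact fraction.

obs 1: x=0 → posterior Dirichlet(7/2, 8/5, 11/5)
obs 2: x=2 → posterior Dirichlet(7/2, 8/5, 16/5)
obs 3: x=0 → posterior Dirichlet(9/2, 8/5, 16/5)
obs 4: x=2 → posterior Dirichlet(9/2, 8/5, 21/5)
obs 5: x=0 → posterior Dirichlet(11/2, 8/5, 21/5)
obs 6: x=1 → posterior Dirichlet(11/2, 13/5, 21/5)
obs 7: x=0 → posterior Dirichlet(13/2, 13/5, 21/5)

55/103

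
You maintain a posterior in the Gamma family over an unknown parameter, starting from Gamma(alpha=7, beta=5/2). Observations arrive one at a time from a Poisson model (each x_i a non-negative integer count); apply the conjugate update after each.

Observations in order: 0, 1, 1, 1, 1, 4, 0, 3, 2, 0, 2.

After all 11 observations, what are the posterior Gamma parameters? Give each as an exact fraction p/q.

alpha=22, beta=27/2

obs 1: x=0 → posterior Gamma(7, 7/2)
obs 2: x=1 → posterior Gamma(8, 9/2)
obs 3: x=1 → posterior Gamma(9, 11/2)
obs 4: x=1 → posterior Gamma(10, 13/2)
obs 5: x=1 → posterior Gamma(11, 15/2)
obs 6: x=4 → posterior Gamma(15, 17/2)
obs 7: x=0 → posterior Gamma(15, 19/2)
obs 8: x=3 → posterior Gamma(18, 21/2)
obs 9: x=2 → posterior Gamma(20, 23/2)
obs 10: x=0 → posterior Gamma(20, 25/2)
obs 11: x=2 → posterior Gamma(22, 27/2)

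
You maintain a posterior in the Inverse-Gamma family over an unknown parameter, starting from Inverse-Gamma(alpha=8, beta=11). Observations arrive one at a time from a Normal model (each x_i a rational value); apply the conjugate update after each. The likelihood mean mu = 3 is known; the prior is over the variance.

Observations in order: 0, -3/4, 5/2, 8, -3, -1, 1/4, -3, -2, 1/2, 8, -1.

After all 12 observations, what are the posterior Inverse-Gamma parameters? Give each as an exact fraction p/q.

obs 1: x=0 → posterior Inverse-Gamma(17/2, 31/2)
obs 2: x=-3/4 → posterior Inverse-Gamma(9, 721/32)
obs 3: x=5/2 → posterior Inverse-Gamma(19/2, 725/32)
obs 4: x=8 → posterior Inverse-Gamma(10, 1125/32)
obs 5: x=-3 → posterior Inverse-Gamma(21/2, 1701/32)
obs 6: x=-1 → posterior Inverse-Gamma(11, 1957/32)
obs 7: x=1/4 → posterior Inverse-Gamma(23/2, 1039/16)
obs 8: x=-3 → posterior Inverse-Gamma(12, 1327/16)
obs 9: x=-2 → posterior Inverse-Gamma(25/2, 1527/16)
obs 10: x=1/2 → posterior Inverse-Gamma(13, 1577/16)
obs 11: x=8 → posterior Inverse-Gamma(27/2, 1777/16)
obs 12: x=-1 → posterior Inverse-Gamma(14, 1905/16)

alpha=14, beta=1905/16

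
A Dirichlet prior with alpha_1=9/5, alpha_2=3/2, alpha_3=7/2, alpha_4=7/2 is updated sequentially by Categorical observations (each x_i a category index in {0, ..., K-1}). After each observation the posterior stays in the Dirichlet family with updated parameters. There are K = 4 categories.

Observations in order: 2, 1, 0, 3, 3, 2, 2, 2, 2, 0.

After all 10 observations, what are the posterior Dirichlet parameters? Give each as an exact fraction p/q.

obs 1: x=2 → posterior Dirichlet(9/5, 3/2, 9/2, 7/2)
obs 2: x=1 → posterior Dirichlet(9/5, 5/2, 9/2, 7/2)
obs 3: x=0 → posterior Dirichlet(14/5, 5/2, 9/2, 7/2)
obs 4: x=3 → posterior Dirichlet(14/5, 5/2, 9/2, 9/2)
obs 5: x=3 → posterior Dirichlet(14/5, 5/2, 9/2, 11/2)
obs 6: x=2 → posterior Dirichlet(14/5, 5/2, 11/2, 11/2)
obs 7: x=2 → posterior Dirichlet(14/5, 5/2, 13/2, 11/2)
obs 8: x=2 → posterior Dirichlet(14/5, 5/2, 15/2, 11/2)
obs 9: x=2 → posterior Dirichlet(14/5, 5/2, 17/2, 11/2)
obs 10: x=0 → posterior Dirichlet(19/5, 5/2, 17/2, 11/2)

alpha_1=19/5, alpha_2=5/2, alpha_3=17/2, alpha_4=11/2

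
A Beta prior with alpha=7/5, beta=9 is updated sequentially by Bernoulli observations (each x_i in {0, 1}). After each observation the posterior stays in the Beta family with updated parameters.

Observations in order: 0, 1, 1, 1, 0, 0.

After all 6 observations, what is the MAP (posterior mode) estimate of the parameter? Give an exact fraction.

17/72

obs 1: x=0 → posterior Beta(7/5, 10)
obs 2: x=1 → posterior Beta(12/5, 10)
obs 3: x=1 → posterior Beta(17/5, 10)
obs 4: x=1 → posterior Beta(22/5, 10)
obs 5: x=0 → posterior Beta(22/5, 11)
obs 6: x=0 → posterior Beta(22/5, 12)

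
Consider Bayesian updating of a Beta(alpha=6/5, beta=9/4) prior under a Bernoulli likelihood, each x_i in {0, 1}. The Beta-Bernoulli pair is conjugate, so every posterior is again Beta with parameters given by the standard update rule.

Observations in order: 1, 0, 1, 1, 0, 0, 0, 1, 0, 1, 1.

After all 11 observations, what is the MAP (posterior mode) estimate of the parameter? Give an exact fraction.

obs 1: x=1 → posterior Beta(11/5, 9/4)
obs 2: x=0 → posterior Beta(11/5, 13/4)
obs 3: x=1 → posterior Beta(16/5, 13/4)
obs 4: x=1 → posterior Beta(21/5, 13/4)
obs 5: x=0 → posterior Beta(21/5, 17/4)
obs 6: x=0 → posterior Beta(21/5, 21/4)
obs 7: x=0 → posterior Beta(21/5, 25/4)
obs 8: x=1 → posterior Beta(26/5, 25/4)
obs 9: x=0 → posterior Beta(26/5, 29/4)
obs 10: x=1 → posterior Beta(31/5, 29/4)
obs 11: x=1 → posterior Beta(36/5, 29/4)

124/249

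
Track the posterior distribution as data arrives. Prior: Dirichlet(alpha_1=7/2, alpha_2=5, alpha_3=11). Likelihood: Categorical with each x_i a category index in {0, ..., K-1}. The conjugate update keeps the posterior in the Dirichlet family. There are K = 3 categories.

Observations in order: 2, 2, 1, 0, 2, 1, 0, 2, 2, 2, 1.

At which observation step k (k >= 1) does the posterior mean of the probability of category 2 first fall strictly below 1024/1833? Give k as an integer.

k = 4

obs 1: x=2 → posterior Dirichlet(7/2, 5, 12)
obs 2: x=2 → posterior Dirichlet(7/2, 5, 13)
obs 3: x=1 → posterior Dirichlet(7/2, 6, 13)
obs 4: x=0 → posterior Dirichlet(9/2, 6, 13)
obs 5: x=2 → posterior Dirichlet(9/2, 6, 14)
obs 6: x=1 → posterior Dirichlet(9/2, 7, 14)
obs 7: x=0 → posterior Dirichlet(11/2, 7, 14)
obs 8: x=2 → posterior Dirichlet(11/2, 7, 15)
obs 9: x=2 → posterior Dirichlet(11/2, 7, 16)
obs 10: x=2 → posterior Dirichlet(11/2, 7, 17)
obs 11: x=1 → posterior Dirichlet(11/2, 8, 17)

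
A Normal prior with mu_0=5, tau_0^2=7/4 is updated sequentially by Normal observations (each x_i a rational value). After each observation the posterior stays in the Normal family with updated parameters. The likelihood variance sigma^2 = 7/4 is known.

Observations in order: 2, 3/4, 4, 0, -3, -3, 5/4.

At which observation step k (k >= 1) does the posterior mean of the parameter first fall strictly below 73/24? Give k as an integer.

obs 1: x=2 → posterior Normal(7/2, 7/8)
obs 2: x=3/4 → posterior Normal(31/12, 7/12)
obs 3: x=4 → posterior Normal(47/16, 7/16)
obs 4: x=0 → posterior Normal(47/20, 7/20)
obs 5: x=-3 → posterior Normal(35/24, 7/24)
obs 6: x=-3 → posterior Normal(23/28, 1/4)
obs 7: x=5/4 → posterior Normal(7/8, 7/32)

k = 2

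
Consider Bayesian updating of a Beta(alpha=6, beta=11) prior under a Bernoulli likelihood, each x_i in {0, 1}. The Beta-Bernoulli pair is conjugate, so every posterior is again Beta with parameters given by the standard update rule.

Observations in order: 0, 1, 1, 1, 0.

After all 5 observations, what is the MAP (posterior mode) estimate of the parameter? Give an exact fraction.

obs 1: x=0 → posterior Beta(6, 12)
obs 2: x=1 → posterior Beta(7, 12)
obs 3: x=1 → posterior Beta(8, 12)
obs 4: x=1 → posterior Beta(9, 12)
obs 5: x=0 → posterior Beta(9, 13)

2/5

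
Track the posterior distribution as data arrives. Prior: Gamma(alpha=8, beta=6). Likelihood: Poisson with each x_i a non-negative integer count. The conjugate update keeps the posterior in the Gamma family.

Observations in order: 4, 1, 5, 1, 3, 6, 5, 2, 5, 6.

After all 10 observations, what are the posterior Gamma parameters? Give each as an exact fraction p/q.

alpha=46, beta=16

obs 1: x=4 → posterior Gamma(12, 7)
obs 2: x=1 → posterior Gamma(13, 8)
obs 3: x=5 → posterior Gamma(18, 9)
obs 4: x=1 → posterior Gamma(19, 10)
obs 5: x=3 → posterior Gamma(22, 11)
obs 6: x=6 → posterior Gamma(28, 12)
obs 7: x=5 → posterior Gamma(33, 13)
obs 8: x=2 → posterior Gamma(35, 14)
obs 9: x=5 → posterior Gamma(40, 15)
obs 10: x=6 → posterior Gamma(46, 16)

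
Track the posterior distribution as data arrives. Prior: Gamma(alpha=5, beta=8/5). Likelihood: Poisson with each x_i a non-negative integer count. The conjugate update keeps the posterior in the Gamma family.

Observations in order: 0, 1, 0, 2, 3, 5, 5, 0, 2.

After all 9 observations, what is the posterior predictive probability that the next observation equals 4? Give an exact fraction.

obs 1: x=0 → posterior Gamma(5, 13/5)
obs 2: x=1 → posterior Gamma(6, 18/5)
obs 3: x=0 → posterior Gamma(6, 23/5)
obs 4: x=2 → posterior Gamma(8, 28/5)
obs 5: x=3 → posterior Gamma(11, 33/5)
obs 6: x=5 → posterior Gamma(16, 38/5)
obs 7: x=5 → posterior Gamma(21, 43/5)
obs 8: x=0 → posterior Gamma(21, 48/5)
obs 9: x=2 → posterior Gamma(23, 53/5)

21273366153432857075246387663921473792990984375/204892391019237679077996943226809224511279333376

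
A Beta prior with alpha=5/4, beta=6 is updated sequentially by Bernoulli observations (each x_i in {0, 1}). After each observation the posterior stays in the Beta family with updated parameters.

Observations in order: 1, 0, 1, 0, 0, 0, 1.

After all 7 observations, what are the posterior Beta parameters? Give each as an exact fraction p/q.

obs 1: x=1 → posterior Beta(9/4, 6)
obs 2: x=0 → posterior Beta(9/4, 7)
obs 3: x=1 → posterior Beta(13/4, 7)
obs 4: x=0 → posterior Beta(13/4, 8)
obs 5: x=0 → posterior Beta(13/4, 9)
obs 6: x=0 → posterior Beta(13/4, 10)
obs 7: x=1 → posterior Beta(17/4, 10)

alpha=17/4, beta=10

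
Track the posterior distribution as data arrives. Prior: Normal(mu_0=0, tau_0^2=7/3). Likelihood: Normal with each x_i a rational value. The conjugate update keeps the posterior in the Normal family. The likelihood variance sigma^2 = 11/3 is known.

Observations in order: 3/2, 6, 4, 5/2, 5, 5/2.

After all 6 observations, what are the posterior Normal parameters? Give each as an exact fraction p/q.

obs 1: x=3/2 → posterior Normal(7/12, 77/54)
obs 2: x=6 → posterior Normal(21/10, 77/75)
obs 3: x=4 → posterior Normal(161/64, 77/96)
obs 4: x=5/2 → posterior Normal(98/39, 77/117)
obs 5: x=5 → posterior Normal(133/46, 77/138)
obs 6: x=5/2 → posterior Normal(301/106, 77/159)

mu_0=301/106, tau_0^2=77/159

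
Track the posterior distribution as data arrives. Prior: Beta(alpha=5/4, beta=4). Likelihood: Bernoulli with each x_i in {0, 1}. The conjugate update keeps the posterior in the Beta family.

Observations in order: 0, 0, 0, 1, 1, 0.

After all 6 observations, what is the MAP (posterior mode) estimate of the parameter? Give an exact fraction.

obs 1: x=0 → posterior Beta(5/4, 5)
obs 2: x=0 → posterior Beta(5/4, 6)
obs 3: x=0 → posterior Beta(5/4, 7)
obs 4: x=1 → posterior Beta(9/4, 7)
obs 5: x=1 → posterior Beta(13/4, 7)
obs 6: x=0 → posterior Beta(13/4, 8)

9/37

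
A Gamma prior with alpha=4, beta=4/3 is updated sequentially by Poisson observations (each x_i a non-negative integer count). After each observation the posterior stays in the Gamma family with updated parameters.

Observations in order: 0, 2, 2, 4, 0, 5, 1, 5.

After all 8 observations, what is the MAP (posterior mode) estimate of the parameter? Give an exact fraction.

33/14

obs 1: x=0 → posterior Gamma(4, 7/3)
obs 2: x=2 → posterior Gamma(6, 10/3)
obs 3: x=2 → posterior Gamma(8, 13/3)
obs 4: x=4 → posterior Gamma(12, 16/3)
obs 5: x=0 → posterior Gamma(12, 19/3)
obs 6: x=5 → posterior Gamma(17, 22/3)
obs 7: x=1 → posterior Gamma(18, 25/3)
obs 8: x=5 → posterior Gamma(23, 28/3)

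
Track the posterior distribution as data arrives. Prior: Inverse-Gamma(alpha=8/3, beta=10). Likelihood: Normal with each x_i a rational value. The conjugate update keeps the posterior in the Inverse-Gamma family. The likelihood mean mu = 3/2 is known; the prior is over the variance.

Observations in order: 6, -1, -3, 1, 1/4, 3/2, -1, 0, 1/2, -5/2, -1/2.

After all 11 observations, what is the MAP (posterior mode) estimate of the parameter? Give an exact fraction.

obs 1: x=6 → posterior Inverse-Gamma(19/6, 161/8)
obs 2: x=-1 → posterior Inverse-Gamma(11/3, 93/4)
obs 3: x=-3 → posterior Inverse-Gamma(25/6, 267/8)
obs 4: x=1 → posterior Inverse-Gamma(14/3, 67/2)
obs 5: x=1/4 → posterior Inverse-Gamma(31/6, 1097/32)
obs 6: x=3/2 → posterior Inverse-Gamma(17/3, 1097/32)
obs 7: x=-1 → posterior Inverse-Gamma(37/6, 1197/32)
obs 8: x=0 → posterior Inverse-Gamma(20/3, 1233/32)
obs 9: x=1/2 → posterior Inverse-Gamma(43/6, 1249/32)
obs 10: x=-5/2 → posterior Inverse-Gamma(23/3, 1505/32)
obs 11: x=-1/2 → posterior Inverse-Gamma(49/6, 1569/32)

4707/880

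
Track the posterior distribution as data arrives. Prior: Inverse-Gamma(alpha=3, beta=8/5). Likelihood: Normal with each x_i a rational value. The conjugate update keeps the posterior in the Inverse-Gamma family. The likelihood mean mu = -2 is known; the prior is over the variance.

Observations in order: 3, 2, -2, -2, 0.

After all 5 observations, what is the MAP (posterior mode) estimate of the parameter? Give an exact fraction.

obs 1: x=3 → posterior Inverse-Gamma(7/2, 141/10)
obs 2: x=2 → posterior Inverse-Gamma(4, 221/10)
obs 3: x=-2 → posterior Inverse-Gamma(9/2, 221/10)
obs 4: x=-2 → posterior Inverse-Gamma(5, 221/10)
obs 5: x=0 → posterior Inverse-Gamma(11/2, 241/10)

241/65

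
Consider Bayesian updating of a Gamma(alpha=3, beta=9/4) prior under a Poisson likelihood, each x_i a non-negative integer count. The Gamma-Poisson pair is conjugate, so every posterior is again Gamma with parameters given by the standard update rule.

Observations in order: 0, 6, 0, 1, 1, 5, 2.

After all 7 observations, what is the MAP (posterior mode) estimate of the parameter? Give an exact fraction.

obs 1: x=0 → posterior Gamma(3, 13/4)
obs 2: x=6 → posterior Gamma(9, 17/4)
obs 3: x=0 → posterior Gamma(9, 21/4)
obs 4: x=1 → posterior Gamma(10, 25/4)
obs 5: x=1 → posterior Gamma(11, 29/4)
obs 6: x=5 → posterior Gamma(16, 33/4)
obs 7: x=2 → posterior Gamma(18, 37/4)

68/37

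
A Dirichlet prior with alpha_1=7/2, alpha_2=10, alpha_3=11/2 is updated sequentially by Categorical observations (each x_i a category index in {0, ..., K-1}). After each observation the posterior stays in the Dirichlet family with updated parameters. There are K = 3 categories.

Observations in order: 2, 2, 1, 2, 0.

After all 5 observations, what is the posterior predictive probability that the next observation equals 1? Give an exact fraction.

11/24

obs 1: x=2 → posterior Dirichlet(7/2, 10, 13/2)
obs 2: x=2 → posterior Dirichlet(7/2, 10, 15/2)
obs 3: x=1 → posterior Dirichlet(7/2, 11, 15/2)
obs 4: x=2 → posterior Dirichlet(7/2, 11, 17/2)
obs 5: x=0 → posterior Dirichlet(9/2, 11, 17/2)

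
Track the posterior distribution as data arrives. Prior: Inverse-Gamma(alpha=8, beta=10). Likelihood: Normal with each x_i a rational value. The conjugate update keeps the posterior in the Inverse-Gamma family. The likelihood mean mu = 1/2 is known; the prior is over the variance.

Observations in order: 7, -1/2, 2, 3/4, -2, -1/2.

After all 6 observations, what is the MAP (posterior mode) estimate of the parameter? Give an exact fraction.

1165/384

obs 1: x=7 → posterior Inverse-Gamma(17/2, 249/8)
obs 2: x=-1/2 → posterior Inverse-Gamma(9, 253/8)
obs 3: x=2 → posterior Inverse-Gamma(19/2, 131/4)
obs 4: x=3/4 → posterior Inverse-Gamma(10, 1049/32)
obs 5: x=-2 → posterior Inverse-Gamma(21/2, 1149/32)
obs 6: x=-1/2 → posterior Inverse-Gamma(11, 1165/32)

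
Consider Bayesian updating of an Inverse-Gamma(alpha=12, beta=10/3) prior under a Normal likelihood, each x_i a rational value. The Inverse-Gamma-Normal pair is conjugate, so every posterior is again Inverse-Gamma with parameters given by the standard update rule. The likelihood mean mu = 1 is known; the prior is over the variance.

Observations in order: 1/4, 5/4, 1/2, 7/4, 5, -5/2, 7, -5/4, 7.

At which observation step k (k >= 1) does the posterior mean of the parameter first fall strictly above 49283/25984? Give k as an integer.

obs 1: x=1/4 → posterior Inverse-Gamma(25/2, 347/96)
obs 2: x=5/4 → posterior Inverse-Gamma(13, 175/48)
obs 3: x=1/2 → posterior Inverse-Gamma(27/2, 181/48)
obs 4: x=7/4 → posterior Inverse-Gamma(14, 389/96)
obs 5: x=5 → posterior Inverse-Gamma(29/2, 1157/96)
obs 6: x=-5/2 → posterior Inverse-Gamma(15, 1745/96)
obs 7: x=7 → posterior Inverse-Gamma(31/2, 3473/96)
obs 8: x=-5/4 → posterior Inverse-Gamma(16, 929/24)
obs 9: x=7 → posterior Inverse-Gamma(33/2, 1361/24)

k = 7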